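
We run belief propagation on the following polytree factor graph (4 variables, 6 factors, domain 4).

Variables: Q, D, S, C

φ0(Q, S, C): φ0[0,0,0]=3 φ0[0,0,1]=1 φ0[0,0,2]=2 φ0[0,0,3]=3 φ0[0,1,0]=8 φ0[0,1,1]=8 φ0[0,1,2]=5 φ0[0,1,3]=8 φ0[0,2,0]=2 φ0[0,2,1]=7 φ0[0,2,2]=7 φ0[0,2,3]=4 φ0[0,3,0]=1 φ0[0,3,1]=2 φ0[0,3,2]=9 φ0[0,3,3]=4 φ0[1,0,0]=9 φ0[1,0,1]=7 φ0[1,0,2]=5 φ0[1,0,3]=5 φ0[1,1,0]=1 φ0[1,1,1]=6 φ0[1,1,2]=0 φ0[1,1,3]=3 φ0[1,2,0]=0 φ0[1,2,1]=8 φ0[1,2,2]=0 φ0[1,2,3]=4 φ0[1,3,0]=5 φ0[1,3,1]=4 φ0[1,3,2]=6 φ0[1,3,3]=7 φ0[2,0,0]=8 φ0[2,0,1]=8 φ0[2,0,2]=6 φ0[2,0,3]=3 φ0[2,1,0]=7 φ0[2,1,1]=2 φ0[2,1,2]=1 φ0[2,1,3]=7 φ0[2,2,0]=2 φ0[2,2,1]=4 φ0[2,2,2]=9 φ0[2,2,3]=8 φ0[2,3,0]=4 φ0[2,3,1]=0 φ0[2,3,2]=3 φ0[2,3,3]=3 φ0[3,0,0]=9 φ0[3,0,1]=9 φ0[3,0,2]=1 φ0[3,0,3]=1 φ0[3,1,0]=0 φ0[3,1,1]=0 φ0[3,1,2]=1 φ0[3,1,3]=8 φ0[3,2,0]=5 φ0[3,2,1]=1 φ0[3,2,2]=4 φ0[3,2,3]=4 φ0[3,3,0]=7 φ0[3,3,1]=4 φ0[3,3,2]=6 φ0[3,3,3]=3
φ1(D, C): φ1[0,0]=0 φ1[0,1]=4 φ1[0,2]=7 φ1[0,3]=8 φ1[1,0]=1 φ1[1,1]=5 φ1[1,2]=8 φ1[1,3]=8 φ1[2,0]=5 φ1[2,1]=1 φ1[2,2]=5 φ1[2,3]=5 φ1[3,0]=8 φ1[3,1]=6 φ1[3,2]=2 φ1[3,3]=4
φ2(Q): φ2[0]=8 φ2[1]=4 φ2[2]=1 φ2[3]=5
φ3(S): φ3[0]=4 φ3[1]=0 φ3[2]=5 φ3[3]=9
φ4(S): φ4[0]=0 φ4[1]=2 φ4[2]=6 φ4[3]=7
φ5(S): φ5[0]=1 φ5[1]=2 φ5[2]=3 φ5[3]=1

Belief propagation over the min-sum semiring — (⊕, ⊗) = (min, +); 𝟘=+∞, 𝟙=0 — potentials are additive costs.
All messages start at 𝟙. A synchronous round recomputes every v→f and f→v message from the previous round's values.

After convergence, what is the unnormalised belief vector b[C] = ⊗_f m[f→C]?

init: all messages = 𝟙 over 4 values
r1 m[φ0→Q] = [1, 0, 0, 0]
r1 m[φ0→S] = [1, 0, 0, 0]
r1 m[φ0→C] = [0, 0, 0, 1]
r1 m[φ1→D] = [0, 1, 1, 2]
r1 m[φ1→C] = [0, 1, 2, 4]
r1 m[φ2→Q] = [8, 4, 1, 5]
r1 m[φ3→S] = [4, 0, 5, 9]
r1 m[φ4→S] = [0, 2, 6, 7]
r1 m[φ5→S] = [1, 2, 3, 1]
r1 m[Q→φ0] = [0, 0, 0, 0]
r1 m[Q→φ2] = [0, 0, 0, 0]
r1 m[D→φ1] = [0, 0, 0, 0]
r1 m[S→φ0] = [0, 0, 0, 0]
r1 m[S→φ3] = [0, 0, 0, 0]
r1 m[S→φ4] = [0, 0, 0, 0]
r1 m[S→φ5] = [0, 0, 0, 0]
r1 m[C→φ0] = [0, 0, 0, 0]
r1 m[C→φ1] = [0, 0, 0, 0]
r2 m[φ0→Q] = [1, 0, 0, 0]
r2 m[φ0→S] = [1, 0, 0, 0]
r2 m[φ0→C] = [0, 0, 0, 1]
r2 m[φ1→D] = [0, 1, 1, 2]
r2 m[φ1→C] = [0, 1, 2, 4]
r2 m[φ2→Q] = [8, 4, 1, 5]
r2 m[φ3→S] = [4, 0, 5, 9]
r2 m[φ4→S] = [0, 2, 6, 7]
r2 m[φ5→S] = [1, 2, 3, 1]
r2 m[Q→φ0] = [8, 4, 1, 5]
r2 m[Q→φ2] = [1, 0, 0, 0]
r2 m[D→φ1] = [0, 0, 0, 0]
r2 m[S→φ0] = [5, 4, 14, 17]
r2 m[S→φ3] = [2, 4, 9, 8]
r2 m[S→φ4] = [6, 2, 8, 10]
r2 m[S→φ5] = [5, 2, 11, 16]
r2 m[C→φ0] = [0, 1, 2, 4]
r2 m[C→φ1] = [0, 0, 0, 1]
r3 m[φ0→Q] = [7, 5, 7, 4]
r3 m[φ0→S] = [8, 4, 3, 2]
r3 m[φ0→C] = [9, 7, 6, 9]
r3 m[φ1→D] = [0, 1, 1, 2]
r3 m[φ1→C] = [0, 1, 2, 4]
r3 m[φ2→Q] = [8, 4, 1, 5]
r3 m[φ3→S] = [4, 0, 5, 9]
r3 m[φ4→S] = [0, 2, 6, 7]
r3 m[φ5→S] = [1, 2, 3, 1]
r3 m[Q→φ0] = [8, 4, 1, 5]
r3 m[Q→φ2] = [1, 0, 0, 0]
r3 m[D→φ1] = [0, 0, 0, 0]
r3 m[S→φ0] = [5, 4, 14, 17]
r3 m[S→φ3] = [2, 4, 9, 8]
r3 m[S→φ4] = [6, 2, 8, 10]
r3 m[S→φ5] = [5, 2, 11, 16]
r3 m[C→φ0] = [0, 1, 2, 4]
r3 m[C→φ1] = [0, 0, 0, 1]
r4 m[φ0→Q] = [7, 5, 7, 4]
r4 m[φ0→S] = [8, 4, 3, 2]
r4 m[φ0→C] = [9, 7, 6, 9]
r4 m[φ1→D] = [0, 1, 1, 2]
r4 m[φ1→C] = [0, 1, 2, 4]
r4 m[φ2→Q] = [8, 4, 1, 5]
r4 m[φ3→S] = [4, 0, 5, 9]
r4 m[φ4→S] = [0, 2, 6, 7]
r4 m[φ5→S] = [1, 2, 3, 1]
r4 m[Q→φ0] = [8, 4, 1, 5]
r4 m[Q→φ2] = [7, 5, 7, 4]
r4 m[D→φ1] = [0, 0, 0, 0]
r4 m[S→φ0] = [5, 4, 14, 17]
r4 m[S→φ3] = [9, 8, 12, 10]
r4 m[S→φ4] = [13, 6, 11, 12]
r4 m[S→φ5] = [12, 6, 14, 18]
r4 m[C→φ0] = [0, 1, 2, 4]
r4 m[C→φ1] = [9, 7, 6, 9]
r5 m[φ0→Q] = [7, 5, 7, 4]
r5 m[φ0→S] = [8, 4, 3, 2]
r5 m[φ0→C] = [9, 7, 6, 9]
r5 m[φ1→D] = [9, 10, 8, 8]
r5 m[φ1→C] = [0, 1, 2, 4]
r5 m[φ2→Q] = [8, 4, 1, 5]
r5 m[φ3→S] = [4, 0, 5, 9]
r5 m[φ4→S] = [0, 2, 6, 7]
r5 m[φ5→S] = [1, 2, 3, 1]
r5 m[Q→φ0] = [8, 4, 1, 5]
r5 m[Q→φ2] = [7, 5, 7, 4]
r5 m[D→φ1] = [0, 0, 0, 0]
r5 m[S→φ0] = [5, 4, 14, 17]
r5 m[S→φ3] = [9, 8, 12, 10]
r5 m[S→φ4] = [13, 6, 11, 12]
r5 m[S→φ5] = [12, 6, 14, 18]
r5 m[C→φ0] = [0, 1, 2, 4]
r5 m[C→φ1] = [9, 7, 6, 9]
r6 m[φ0→Q] = [7, 5, 7, 4]
r6 m[φ0→S] = [8, 4, 3, 2]
r6 m[φ0→C] = [9, 7, 6, 9]
r6 m[φ1→D] = [9, 10, 8, 8]
r6 m[φ1→C] = [0, 1, 2, 4]
r6 m[φ2→Q] = [8, 4, 1, 5]
r6 m[φ3→S] = [4, 0, 5, 9]
r6 m[φ4→S] = [0, 2, 6, 7]
r6 m[φ5→S] = [1, 2, 3, 1]
r6 m[Q→φ0] = [8, 4, 1, 5]
r6 m[Q→φ2] = [7, 5, 7, 4]
r6 m[D→φ1] = [0, 0, 0, 0]
r6 m[S→φ0] = [5, 4, 14, 17]
r6 m[S→φ3] = [9, 8, 12, 10]
r6 m[S→φ4] = [13, 6, 11, 12]
r6 m[S→φ5] = [12, 6, 14, 18]
r6 m[C→φ0] = [0, 1, 2, 4]
r6 m[C→φ1] = [9, 7, 6, 9]
fixed point reached at round 6
b[C] = ⊗ incoming = [9, 8, 8, 13]

b[C] = [9, 8, 8, 13]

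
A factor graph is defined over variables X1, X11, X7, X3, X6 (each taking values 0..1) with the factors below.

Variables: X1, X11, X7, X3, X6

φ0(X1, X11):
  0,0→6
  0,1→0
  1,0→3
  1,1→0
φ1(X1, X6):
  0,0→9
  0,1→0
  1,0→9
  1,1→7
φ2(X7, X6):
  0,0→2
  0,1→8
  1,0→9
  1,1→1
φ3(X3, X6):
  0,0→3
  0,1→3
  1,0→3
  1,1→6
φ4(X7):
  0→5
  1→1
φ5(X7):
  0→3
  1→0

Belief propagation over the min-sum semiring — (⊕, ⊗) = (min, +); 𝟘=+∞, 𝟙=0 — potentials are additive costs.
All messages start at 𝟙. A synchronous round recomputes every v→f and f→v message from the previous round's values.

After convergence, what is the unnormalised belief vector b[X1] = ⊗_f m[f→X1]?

b[X1] = [5, 12]

init: all messages = 𝟙 over 2 values
r1 m[φ0→X1] = [0, 0]
r1 m[φ0→X11] = [3, 0]
r1 m[φ1→X1] = [0, 7]
r1 m[φ1→X6] = [9, 0]
r1 m[φ2→X7] = [2, 1]
r1 m[φ2→X6] = [2, 1]
r1 m[φ3→X3] = [3, 3]
r1 m[φ3→X6] = [3, 3]
r1 m[φ4→X7] = [5, 1]
r1 m[φ5→X7] = [3, 0]
r1 m[X1→φ0] = [0, 0]
r1 m[X1→φ1] = [0, 0]
r1 m[X11→φ0] = [0, 0]
r1 m[X7→φ2] = [0, 0]
r1 m[X7→φ4] = [0, 0]
r1 m[X7→φ5] = [0, 0]
r1 m[X3→φ3] = [0, 0]
r1 m[X6→φ1] = [0, 0]
r1 m[X6→φ2] = [0, 0]
r1 m[X6→φ3] = [0, 0]
r2 m[φ0→X1] = [0, 0]
r2 m[φ0→X11] = [3, 0]
r2 m[φ1→X1] = [0, 7]
r2 m[φ1→X6] = [9, 0]
r2 m[φ2→X7] = [2, 1]
r2 m[φ2→X6] = [2, 1]
r2 m[φ3→X3] = [3, 3]
r2 m[φ3→X6] = [3, 3]
r2 m[φ4→X7] = [5, 1]
r2 m[φ5→X7] = [3, 0]
r2 m[X1→φ0] = [0, 7]
r2 m[X1→φ1] = [0, 0]
r2 m[X11→φ0] = [0, 0]
r2 m[X7→φ2] = [8, 1]
r2 m[X7→φ4] = [5, 1]
r2 m[X7→φ5] = [7, 2]
r2 m[X3→φ3] = [0, 0]
r2 m[X6→φ1] = [5, 4]
r2 m[X6→φ2] = [12, 3]
r2 m[X6→φ3] = [11, 1]
r3 m[φ0→X1] = [0, 0]
r3 m[φ0→X11] = [6, 0]
r3 m[φ1→X1] = [4, 11]
r3 m[φ1→X6] = [9, 0]
r3 m[φ2→X7] = [11, 4]
r3 m[φ2→X6] = [10, 2]
r3 m[φ3→X3] = [4, 7]
r3 m[φ3→X6] = [3, 3]
r3 m[φ4→X7] = [5, 1]
r3 m[φ5→X7] = [3, 0]
r3 m[X1→φ0] = [0, 7]
r3 m[X1→φ1] = [0, 0]
r3 m[X11→φ0] = [0, 0]
r3 m[X7→φ2] = [8, 1]
r3 m[X7→φ4] = [5, 1]
r3 m[X7→φ5] = [7, 2]
r3 m[X3→φ3] = [0, 0]
r3 m[X6→φ1] = [5, 4]
r3 m[X6→φ2] = [12, 3]
r3 m[X6→φ3] = [11, 1]
r4 m[φ0→X1] = [0, 0]
r4 m[φ0→X11] = [6, 0]
r4 m[φ1→X1] = [4, 11]
r4 m[φ1→X6] = [9, 0]
r4 m[φ2→X7] = [11, 4]
r4 m[φ2→X6] = [10, 2]
r4 m[φ3→X3] = [4, 7]
r4 m[φ3→X6] = [3, 3]
r4 m[φ4→X7] = [5, 1]
r4 m[φ5→X7] = [3, 0]
r4 m[X1→φ0] = [4, 11]
r4 m[X1→φ1] = [0, 0]
r4 m[X11→φ0] = [0, 0]
r4 m[X7→φ2] = [8, 1]
r4 m[X7→φ4] = [14, 4]
r4 m[X7→φ5] = [16, 5]
r4 m[X3→φ3] = [0, 0]
r4 m[X6→φ1] = [13, 5]
r4 m[X6→φ2] = [12, 3]
r4 m[X6→φ3] = [19, 2]
r5 m[φ0→X1] = [0, 0]
r5 m[φ0→X11] = [10, 4]
r5 m[φ1→X1] = [5, 12]
r5 m[φ1→X6] = [9, 0]
r5 m[φ2→X7] = [11, 4]
r5 m[φ2→X6] = [10, 2]
r5 m[φ3→X3] = [5, 8]
r5 m[φ3→X6] = [3, 3]
r5 m[φ4→X7] = [5, 1]
r5 m[φ5→X7] = [3, 0]
r5 m[X1→φ0] = [4, 11]
r5 m[X1→φ1] = [0, 0]
r5 m[X11→φ0] = [0, 0]
r5 m[X7→φ2] = [8, 1]
r5 m[X7→φ4] = [14, 4]
r5 m[X7→φ5] = [16, 5]
r5 m[X3→φ3] = [0, 0]
r5 m[X6→φ1] = [13, 5]
r5 m[X6→φ2] = [12, 3]
r5 m[X6→φ3] = [19, 2]
r6 m[φ0→X1] = [0, 0]
r6 m[φ0→X11] = [10, 4]
r6 m[φ1→X1] = [5, 12]
r6 m[φ1→X6] = [9, 0]
r6 m[φ2→X7] = [11, 4]
r6 m[φ2→X6] = [10, 2]
r6 m[φ3→X3] = [5, 8]
r6 m[φ3→X6] = [3, 3]
r6 m[φ4→X7] = [5, 1]
r6 m[φ5→X7] = [3, 0]
r6 m[X1→φ0] = [5, 12]
r6 m[X1→φ1] = [0, 0]
r6 m[X11→φ0] = [0, 0]
r6 m[X7→φ2] = [8, 1]
r6 m[X7→φ4] = [14, 4]
r6 m[X7→φ5] = [16, 5]
r6 m[X3→φ3] = [0, 0]
r6 m[X6→φ1] = [13, 5]
r6 m[X6→φ2] = [12, 3]
r6 m[X6→φ3] = [19, 2]
r7 m[φ0→X1] = [0, 0]
r7 m[φ0→X11] = [11, 5]
r7 m[φ1→X1] = [5, 12]
r7 m[φ1→X6] = [9, 0]
r7 m[φ2→X7] = [11, 4]
r7 m[φ2→X6] = [10, 2]
r7 m[φ3→X3] = [5, 8]
r7 m[φ3→X6] = [3, 3]
r7 m[φ4→X7] = [5, 1]
r7 m[φ5→X7] = [3, 0]
r7 m[X1→φ0] = [5, 12]
r7 m[X1→φ1] = [0, 0]
r7 m[X11→φ0] = [0, 0]
r7 m[X7→φ2] = [8, 1]
r7 m[X7→φ4] = [14, 4]
r7 m[X7→φ5] = [16, 5]
r7 m[X3→φ3] = [0, 0]
r7 m[X6→φ1] = [13, 5]
r7 m[X6→φ2] = [12, 3]
r7 m[X6→φ3] = [19, 2]
r8 m[φ0→X1] = [0, 0]
r8 m[φ0→X11] = [11, 5]
r8 m[φ1→X1] = [5, 12]
r8 m[φ1→X6] = [9, 0]
r8 m[φ2→X7] = [11, 4]
r8 m[φ2→X6] = [10, 2]
r8 m[φ3→X3] = [5, 8]
r8 m[φ3→X6] = [3, 3]
r8 m[φ4→X7] = [5, 1]
r8 m[φ5→X7] = [3, 0]
r8 m[X1→φ0] = [5, 12]
r8 m[X1→φ1] = [0, 0]
r8 m[X11→φ0] = [0, 0]
r8 m[X7→φ2] = [8, 1]
r8 m[X7→φ4] = [14, 4]
r8 m[X7→φ5] = [16, 5]
r8 m[X3→φ3] = [0, 0]
r8 m[X6→φ1] = [13, 5]
r8 m[X6→φ2] = [12, 3]
r8 m[X6→φ3] = [19, 2]
fixed point reached at round 8
b[X1] = ⊗ incoming = [5, 12]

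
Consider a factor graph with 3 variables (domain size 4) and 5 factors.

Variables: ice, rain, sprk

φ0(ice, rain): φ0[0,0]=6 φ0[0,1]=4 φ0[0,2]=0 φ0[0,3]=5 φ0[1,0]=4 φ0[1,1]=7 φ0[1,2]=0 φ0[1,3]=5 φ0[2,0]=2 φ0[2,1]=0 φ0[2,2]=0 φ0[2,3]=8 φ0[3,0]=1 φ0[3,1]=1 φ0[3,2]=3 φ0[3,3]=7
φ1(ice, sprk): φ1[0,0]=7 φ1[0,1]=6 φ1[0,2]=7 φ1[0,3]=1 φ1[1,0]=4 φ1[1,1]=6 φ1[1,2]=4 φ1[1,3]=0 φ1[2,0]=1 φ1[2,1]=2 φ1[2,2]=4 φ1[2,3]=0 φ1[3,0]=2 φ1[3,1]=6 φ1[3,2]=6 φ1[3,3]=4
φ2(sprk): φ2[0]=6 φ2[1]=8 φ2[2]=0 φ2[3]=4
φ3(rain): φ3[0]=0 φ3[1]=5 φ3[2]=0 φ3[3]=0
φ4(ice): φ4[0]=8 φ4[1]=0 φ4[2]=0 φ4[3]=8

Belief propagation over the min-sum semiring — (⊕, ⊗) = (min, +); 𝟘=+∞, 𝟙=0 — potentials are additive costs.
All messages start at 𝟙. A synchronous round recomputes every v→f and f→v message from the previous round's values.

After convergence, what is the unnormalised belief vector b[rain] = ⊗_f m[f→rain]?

b[rain] = [6, 9, 4, 9]

init: all messages = 𝟙 over 4 values
r1 m[φ0→ice] = [0, 0, 0, 1]
r1 m[φ0→rain] = [1, 0, 0, 5]
r1 m[φ1→ice] = [1, 0, 0, 2]
r1 m[φ1→sprk] = [1, 2, 4, 0]
r1 m[φ2→sprk] = [6, 8, 0, 4]
r1 m[φ3→rain] = [0, 5, 0, 0]
r1 m[φ4→ice] = [8, 0, 0, 8]
r1 m[ice→φ0] = [0, 0, 0, 0]
r1 m[ice→φ1] = [0, 0, 0, 0]
r1 m[ice→φ4] = [0, 0, 0, 0]
r1 m[rain→φ0] = [0, 0, 0, 0]
r1 m[rain→φ3] = [0, 0, 0, 0]
r1 m[sprk→φ1] = [0, 0, 0, 0]
r1 m[sprk→φ2] = [0, 0, 0, 0]
r2 m[φ0→ice] = [0, 0, 0, 1]
r2 m[φ0→rain] = [1, 0, 0, 5]
r2 m[φ1→ice] = [1, 0, 0, 2]
r2 m[φ1→sprk] = [1, 2, 4, 0]
r2 m[φ2→sprk] = [6, 8, 0, 4]
r2 m[φ3→rain] = [0, 5, 0, 0]
r2 m[φ4→ice] = [8, 0, 0, 8]
r2 m[ice→φ0] = [9, 0, 0, 10]
r2 m[ice→φ1] = [8, 0, 0, 9]
r2 m[ice→φ4] = [1, 0, 0, 3]
r2 m[rain→φ0] = [0, 5, 0, 0]
r2 m[rain→φ3] = [1, 0, 0, 5]
r2 m[sprk→φ1] = [6, 8, 0, 4]
r2 m[sprk→φ2] = [1, 2, 4, 0]
r3 m[φ0→ice] = [0, 0, 0, 1]
r3 m[φ0→rain] = [2, 0, 0, 5]
r3 m[φ1→ice] = [5, 4, 4, 6]
r3 m[φ1→sprk] = [1, 2, 4, 0]
r3 m[φ2→sprk] = [6, 8, 0, 4]
r3 m[φ3→rain] = [0, 5, 0, 0]
r3 m[φ4→ice] = [8, 0, 0, 8]
r3 m[ice→φ0] = [9, 0, 0, 10]
r3 m[ice→φ1] = [8, 0, 0, 9]
r3 m[ice→φ4] = [1, 0, 0, 3]
r3 m[rain→φ0] = [0, 5, 0, 0]
r3 m[rain→φ3] = [1, 0, 0, 5]
r3 m[sprk→φ1] = [6, 8, 0, 4]
r3 m[sprk→φ2] = [1, 2, 4, 0]
r4 m[φ0→ice] = [0, 0, 0, 1]
r4 m[φ0→rain] = [2, 0, 0, 5]
r4 m[φ1→ice] = [5, 4, 4, 6]
r4 m[φ1→sprk] = [1, 2, 4, 0]
r4 m[φ2→sprk] = [6, 8, 0, 4]
r4 m[φ3→rain] = [0, 5, 0, 0]
r4 m[φ4→ice] = [8, 0, 0, 8]
r4 m[ice→φ0] = [13, 4, 4, 14]
r4 m[ice→φ1] = [8, 0, 0, 9]
r4 m[ice→φ4] = [5, 4, 4, 7]
r4 m[rain→φ0] = [0, 5, 0, 0]
r4 m[rain→φ3] = [2, 0, 0, 5]
r4 m[sprk→φ1] = [6, 8, 0, 4]
r4 m[sprk→φ2] = [1, 2, 4, 0]
r5 m[φ0→ice] = [0, 0, 0, 1]
r5 m[φ0→rain] = [6, 4, 4, 9]
r5 m[φ1→ice] = [5, 4, 4, 6]
r5 m[φ1→sprk] = [1, 2, 4, 0]
r5 m[φ2→sprk] = [6, 8, 0, 4]
r5 m[φ3→rain] = [0, 5, 0, 0]
r5 m[φ4→ice] = [8, 0, 0, 8]
r5 m[ice→φ0] = [13, 4, 4, 14]
r5 m[ice→φ1] = [8, 0, 0, 9]
r5 m[ice→φ4] = [5, 4, 4, 7]
r5 m[rain→φ0] = [0, 5, 0, 0]
r5 m[rain→φ3] = [2, 0, 0, 5]
r5 m[sprk→φ1] = [6, 8, 0, 4]
r5 m[sprk→φ2] = [1, 2, 4, 0]
r6 m[φ0→ice] = [0, 0, 0, 1]
r6 m[φ0→rain] = [6, 4, 4, 9]
r6 m[φ1→ice] = [5, 4, 4, 6]
r6 m[φ1→sprk] = [1, 2, 4, 0]
r6 m[φ2→sprk] = [6, 8, 0, 4]
r6 m[φ3→rain] = [0, 5, 0, 0]
r6 m[φ4→ice] = [8, 0, 0, 8]
r6 m[ice→φ0] = [13, 4, 4, 14]
r6 m[ice→φ1] = [8, 0, 0, 9]
r6 m[ice→φ4] = [5, 4, 4, 7]
r6 m[rain→φ0] = [0, 5, 0, 0]
r6 m[rain→φ3] = [6, 4, 4, 9]
r6 m[sprk→φ1] = [6, 8, 0, 4]
r6 m[sprk→φ2] = [1, 2, 4, 0]
r7 m[φ0→ice] = [0, 0, 0, 1]
r7 m[φ0→rain] = [6, 4, 4, 9]
r7 m[φ1→ice] = [5, 4, 4, 6]
r7 m[φ1→sprk] = [1, 2, 4, 0]
r7 m[φ2→sprk] = [6, 8, 0, 4]
r7 m[φ3→rain] = [0, 5, 0, 0]
r7 m[φ4→ice] = [8, 0, 0, 8]
r7 m[ice→φ0] = [13, 4, 4, 14]
r7 m[ice→φ1] = [8, 0, 0, 9]
r7 m[ice→φ4] = [5, 4, 4, 7]
r7 m[rain→φ0] = [0, 5, 0, 0]
r7 m[rain→φ3] = [6, 4, 4, 9]
r7 m[sprk→φ1] = [6, 8, 0, 4]
r7 m[sprk→φ2] = [1, 2, 4, 0]
fixed point reached at round 7
b[rain] = ⊗ incoming = [6, 9, 4, 9]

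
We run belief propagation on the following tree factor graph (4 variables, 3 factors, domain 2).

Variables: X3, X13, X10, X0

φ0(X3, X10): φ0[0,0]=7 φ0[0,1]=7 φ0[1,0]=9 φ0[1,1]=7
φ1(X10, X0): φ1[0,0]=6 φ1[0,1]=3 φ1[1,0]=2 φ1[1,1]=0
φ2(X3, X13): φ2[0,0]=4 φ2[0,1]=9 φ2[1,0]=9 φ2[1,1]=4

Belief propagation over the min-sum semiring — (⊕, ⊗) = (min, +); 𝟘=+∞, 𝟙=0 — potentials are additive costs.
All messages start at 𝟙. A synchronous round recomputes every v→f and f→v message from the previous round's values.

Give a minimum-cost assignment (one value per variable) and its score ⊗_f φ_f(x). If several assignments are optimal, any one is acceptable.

assignment: (X3=0, X13=0, X10=1, X0=1); score = 11

init: all messages = 𝟙 over 2 values
r1 m[φ0→X3] = [7, 7]
r1 m[φ0→X10] = [7, 7]
r1 m[φ1→X10] = [3, 0]
r1 m[φ1→X0] = [2, 0]
r1 m[φ2→X3] = [4, 4]
r1 m[φ2→X13] = [4, 4]
r1 m[X3→φ0] = [0, 0]
r1 m[X3→φ2] = [0, 0]
r1 m[X13→φ2] = [0, 0]
r1 m[X10→φ0] = [0, 0]
r1 m[X10→φ1] = [0, 0]
r1 m[X0→φ1] = [0, 0]
r2 m[φ0→X3] = [7, 7]
r2 m[φ0→X10] = [7, 7]
r2 m[φ1→X10] = [3, 0]
r2 m[φ1→X0] = [2, 0]
r2 m[φ2→X3] = [4, 4]
r2 m[φ2→X13] = [4, 4]
r2 m[X3→φ0] = [4, 4]
r2 m[X3→φ2] = [7, 7]
r2 m[X13→φ2] = [0, 0]
r2 m[X10→φ0] = [3, 0]
r2 m[X10→φ1] = [7, 7]
r2 m[X0→φ1] = [0, 0]
r3 m[φ0→X3] = [7, 7]
r3 m[φ0→X10] = [11, 11]
r3 m[φ1→X10] = [3, 0]
r3 m[φ1→X0] = [9, 7]
r3 m[φ2→X3] = [4, 4]
r3 m[φ2→X13] = [11, 11]
r3 m[X3→φ0] = [4, 4]
r3 m[X3→φ2] = [7, 7]
r3 m[X13→φ2] = [0, 0]
r3 m[X10→φ0] = [3, 0]
r3 m[X10→φ1] = [7, 7]
r3 m[X0→φ1] = [0, 0]
r4 m[φ0→X3] = [7, 7]
r4 m[φ0→X10] = [11, 11]
r4 m[φ1→X10] = [3, 0]
r4 m[φ1→X0] = [9, 7]
r4 m[φ2→X3] = [4, 4]
r4 m[φ2→X13] = [11, 11]
r4 m[X3→φ0] = [4, 4]
r4 m[X3→φ2] = [7, 7]
r4 m[X13→φ2] = [0, 0]
r4 m[X10→φ0] = [3, 0]
r4 m[X10→φ1] = [11, 11]
r4 m[X0→φ1] = [0, 0]
r5 m[φ0→X3] = [7, 7]
r5 m[φ0→X10] = [11, 11]
r5 m[φ1→X10] = [3, 0]
r5 m[φ1→X0] = [13, 11]
r5 m[φ2→X3] = [4, 4]
r5 m[φ2→X13] = [11, 11]
r5 m[X3→φ0] = [4, 4]
r5 m[X3→φ2] = [7, 7]
r5 m[X13→φ2] = [0, 0]
r5 m[X10→φ0] = [3, 0]
r5 m[X10→φ1] = [11, 11]
r5 m[X0→φ1] = [0, 0]
r6 m[φ0→X3] = [7, 7]
r6 m[φ0→X10] = [11, 11]
r6 m[φ1→X10] = [3, 0]
r6 m[φ1→X0] = [13, 11]
r6 m[φ2→X3] = [4, 4]
r6 m[φ2→X13] = [11, 11]
r6 m[X3→φ0] = [4, 4]
r6 m[X3→φ2] = [7, 7]
r6 m[X13→φ2] = [0, 0]
r6 m[X10→φ0] = [3, 0]
r6 m[X10→φ1] = [11, 11]
r6 m[X0→φ1] = [0, 0]
fixed point reached at round 6
traceback from X3: (X3=0, X13=0, X10=1, X0=1), score=11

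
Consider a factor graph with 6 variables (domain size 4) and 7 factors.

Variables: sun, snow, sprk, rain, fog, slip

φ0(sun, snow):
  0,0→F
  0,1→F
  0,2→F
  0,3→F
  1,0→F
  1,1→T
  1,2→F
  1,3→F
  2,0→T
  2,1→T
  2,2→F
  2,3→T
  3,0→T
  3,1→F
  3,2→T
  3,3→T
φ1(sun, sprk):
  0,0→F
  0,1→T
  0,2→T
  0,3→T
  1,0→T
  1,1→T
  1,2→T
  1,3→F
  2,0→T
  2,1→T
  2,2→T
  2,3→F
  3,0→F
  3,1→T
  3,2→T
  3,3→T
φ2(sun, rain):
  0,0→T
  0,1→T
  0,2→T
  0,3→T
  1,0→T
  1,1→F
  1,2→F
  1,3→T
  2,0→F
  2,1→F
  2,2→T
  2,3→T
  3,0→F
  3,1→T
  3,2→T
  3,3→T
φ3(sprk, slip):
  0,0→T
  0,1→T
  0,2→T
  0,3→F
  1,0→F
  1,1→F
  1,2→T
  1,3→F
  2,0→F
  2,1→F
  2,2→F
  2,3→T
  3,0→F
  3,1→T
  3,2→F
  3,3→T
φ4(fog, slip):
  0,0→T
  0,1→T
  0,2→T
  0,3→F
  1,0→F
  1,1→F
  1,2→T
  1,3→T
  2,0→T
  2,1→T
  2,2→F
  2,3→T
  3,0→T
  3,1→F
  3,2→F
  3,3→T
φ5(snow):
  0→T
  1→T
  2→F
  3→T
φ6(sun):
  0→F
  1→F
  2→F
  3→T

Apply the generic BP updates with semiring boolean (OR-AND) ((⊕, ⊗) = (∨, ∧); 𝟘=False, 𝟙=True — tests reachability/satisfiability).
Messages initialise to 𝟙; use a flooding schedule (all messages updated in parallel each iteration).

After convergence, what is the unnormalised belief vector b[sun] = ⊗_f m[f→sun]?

init: all messages = 𝟙 over 4 values
r1 m[φ0→sun] = [F, T, T, T]
r1 m[φ0→snow] = [T, T, T, T]
r1 m[φ1→sun] = [T, T, T, T]
r1 m[φ1→sprk] = [T, T, T, T]
r1 m[φ2→sun] = [T, T, T, T]
r1 m[φ2→rain] = [T, T, T, T]
r1 m[φ3→sprk] = [T, T, T, T]
r1 m[φ3→slip] = [T, T, T, T]
r1 m[φ4→fog] = [T, T, T, T]
r1 m[φ4→slip] = [T, T, T, T]
r1 m[φ5→snow] = [T, T, F, T]
r1 m[φ6→sun] = [F, F, F, T]
r1 m[sun→φ0] = [T, T, T, T]
r1 m[sun→φ1] = [T, T, T, T]
r1 m[sun→φ2] = [T, T, T, T]
r1 m[sun→φ6] = [T, T, T, T]
r1 m[snow→φ0] = [T, T, T, T]
r1 m[snow→φ5] = [T, T, T, T]
r1 m[sprk→φ1] = [T, T, T, T]
r1 m[sprk→φ3] = [T, T, T, T]
r1 m[rain→φ2] = [T, T, T, T]
r1 m[fog→φ4] = [T, T, T, T]
r1 m[slip→φ3] = [T, T, T, T]
r1 m[slip→φ4] = [T, T, T, T]
r2 m[φ0→sun] = [F, T, T, T]
r2 m[φ0→snow] = [T, T, T, T]
r2 m[φ1→sun] = [T, T, T, T]
r2 m[φ1→sprk] = [T, T, T, T]
r2 m[φ2→sun] = [T, T, T, T]
r2 m[φ2→rain] = [T, T, T, T]
r2 m[φ3→sprk] = [T, T, T, T]
r2 m[φ3→slip] = [T, T, T, T]
r2 m[φ4→fog] = [T, T, T, T]
r2 m[φ4→slip] = [T, T, T, T]
r2 m[φ5→snow] = [T, T, F, T]
r2 m[φ6→sun] = [F, F, F, T]
r2 m[sun→φ0] = [F, F, F, T]
r2 m[sun→φ1] = [F, F, F, T]
r2 m[sun→φ2] = [F, F, F, T]
r2 m[sun→φ6] = [F, T, T, T]
r2 m[snow→φ0] = [T, T, F, T]
r2 m[snow→φ5] = [T, T, T, T]
r2 m[sprk→φ1] = [T, T, T, T]
r2 m[sprk→φ3] = [T, T, T, T]
r2 m[rain→φ2] = [T, T, T, T]
r2 m[fog→φ4] = [T, T, T, T]
r2 m[slip→φ3] = [T, T, T, T]
r2 m[slip→φ4] = [T, T, T, T]
r3 m[φ0→sun] = [F, T, T, T]
r3 m[φ0→snow] = [T, F, T, T]
r3 m[φ1→sun] = [T, T, T, T]
r3 m[φ1→sprk] = [F, T, T, T]
r3 m[φ2→sun] = [T, T, T, T]
r3 m[φ2→rain] = [F, T, T, T]
r3 m[φ3→sprk] = [T, T, T, T]
r3 m[φ3→slip] = [T, T, T, T]
r3 m[φ4→fog] = [T, T, T, T]
r3 m[φ4→slip] = [T, T, T, T]
r3 m[φ5→snow] = [T, T, F, T]
r3 m[φ6→sun] = [F, F, F, T]
r3 m[sun→φ0] = [F, F, F, T]
r3 m[sun→φ1] = [F, F, F, T]
r3 m[sun→φ2] = [F, F, F, T]
r3 m[sun→φ6] = [F, T, T, T]
r3 m[snow→φ0] = [T, T, F, T]
r3 m[snow→φ5] = [T, T, T, T]
r3 m[sprk→φ1] = [T, T, T, T]
r3 m[sprk→φ3] = [T, T, T, T]
r3 m[rain→φ2] = [T, T, T, T]
r3 m[fog→φ4] = [T, T, T, T]
r3 m[slip→φ3] = [T, T, T, T]
r3 m[slip→φ4] = [T, T, T, T]
r4 m[φ0→sun] = [F, T, T, T]
r4 m[φ0→snow] = [T, F, T, T]
r4 m[φ1→sun] = [T, T, T, T]
r4 m[φ1→sprk] = [F, T, T, T]
r4 m[φ2→sun] = [T, T, T, T]
r4 m[φ2→rain] = [F, T, T, T]
r4 m[φ3→sprk] = [T, T, T, T]
r4 m[φ3→slip] = [T, T, T, T]
r4 m[φ4→fog] = [T, T, T, T]
r4 m[φ4→slip] = [T, T, T, T]
r4 m[φ5→snow] = [T, T, F, T]
r4 m[φ6→sun] = [F, F, F, T]
r4 m[sun→φ0] = [F, F, F, T]
r4 m[sun→φ1] = [F, F, F, T]
r4 m[sun→φ2] = [F, F, F, T]
r4 m[sun→φ6] = [F, T, T, T]
r4 m[snow→φ0] = [T, T, F, T]
r4 m[snow→φ5] = [T, F, T, T]
r4 m[sprk→φ1] = [T, T, T, T]
r4 m[sprk→φ3] = [F, T, T, T]
r4 m[rain→φ2] = [T, T, T, T]
r4 m[fog→φ4] = [T, T, T, T]
r4 m[slip→φ3] = [T, T, T, T]
r4 m[slip→φ4] = [T, T, T, T]
r5 m[φ0→sun] = [F, T, T, T]
r5 m[φ0→snow] = [T, F, T, T]
r5 m[φ1→sun] = [T, T, T, T]
r5 m[φ1→sprk] = [F, T, T, T]
r5 m[φ2→sun] = [T, T, T, T]
r5 m[φ2→rain] = [F, T, T, T]
r5 m[φ3→sprk] = [T, T, T, T]
r5 m[φ3→slip] = [F, T, T, T]
r5 m[φ4→fog] = [T, T, T, T]
r5 m[φ4→slip] = [T, T, T, T]
r5 m[φ5→snow] = [T, T, F, T]
r5 m[φ6→sun] = [F, F, F, T]
r5 m[sun→φ0] = [F, F, F, T]
r5 m[sun→φ1] = [F, F, F, T]
r5 m[sun→φ2] = [F, F, F, T]
r5 m[sun→φ6] = [F, T, T, T]
r5 m[snow→φ0] = [T, T, F, T]
r5 m[snow→φ5] = [T, F, T, T]
r5 m[sprk→φ1] = [T, T, T, T]
r5 m[sprk→φ3] = [F, T, T, T]
r5 m[rain→φ2] = [T, T, T, T]
r5 m[fog→φ4] = [T, T, T, T]
r5 m[slip→φ3] = [T, T, T, T]
r5 m[slip→φ4] = [T, T, T, T]
r6 m[φ0→sun] = [F, T, T, T]
r6 m[φ0→snow] = [T, F, T, T]
r6 m[φ1→sun] = [T, T, T, T]
r6 m[φ1→sprk] = [F, T, T, T]
r6 m[φ2→sun] = [T, T, T, T]
r6 m[φ2→rain] = [F, T, T, T]
r6 m[φ3→sprk] = [T, T, T, T]
r6 m[φ3→slip] = [F, T, T, T]
r6 m[φ4→fog] = [T, T, T, T]
r6 m[φ4→slip] = [T, T, T, T]
r6 m[φ5→snow] = [T, T, F, T]
r6 m[φ6→sun] = [F, F, F, T]
r6 m[sun→φ0] = [F, F, F, T]
r6 m[sun→φ1] = [F, F, F, T]
r6 m[sun→φ2] = [F, F, F, T]
r6 m[sun→φ6] = [F, T, T, T]
r6 m[snow→φ0] = [T, T, F, T]
r6 m[snow→φ5] = [T, F, T, T]
r6 m[sprk→φ1] = [T, T, T, T]
r6 m[sprk→φ3] = [F, T, T, T]
r6 m[rain→φ2] = [T, T, T, T]
r6 m[fog→φ4] = [T, T, T, T]
r6 m[slip→φ3] = [T, T, T, T]
r6 m[slip→φ4] = [F, T, T, T]
r7 m[φ0→sun] = [F, T, T, T]
r7 m[φ0→snow] = [T, F, T, T]
r7 m[φ1→sun] = [T, T, T, T]
r7 m[φ1→sprk] = [F, T, T, T]
r7 m[φ2→sun] = [T, T, T, T]
r7 m[φ2→rain] = [F, T, T, T]
r7 m[φ3→sprk] = [T, T, T, T]
r7 m[φ3→slip] = [F, T, T, T]
r7 m[φ4→fog] = [T, T, T, T]
r7 m[φ4→slip] = [T, T, T, T]
r7 m[φ5→snow] = [T, T, F, T]
r7 m[φ6→sun] = [F, F, F, T]
r7 m[sun→φ0] = [F, F, F, T]
r7 m[sun→φ1] = [F, F, F, T]
r7 m[sun→φ2] = [F, F, F, T]
r7 m[sun→φ6] = [F, T, T, T]
r7 m[snow→φ0] = [T, T, F, T]
r7 m[snow→φ5] = [T, F, T, T]
r7 m[sprk→φ1] = [T, T, T, T]
r7 m[sprk→φ3] = [F, T, T, T]
r7 m[rain→φ2] = [T, T, T, T]
r7 m[fog→φ4] = [T, T, T, T]
r7 m[slip→φ3] = [T, T, T, T]
r7 m[slip→φ4] = [F, T, T, T]
fixed point reached at round 7
b[sun] = ⊗ incoming = [F, F, F, T]

b[sun] = [F, F, F, T]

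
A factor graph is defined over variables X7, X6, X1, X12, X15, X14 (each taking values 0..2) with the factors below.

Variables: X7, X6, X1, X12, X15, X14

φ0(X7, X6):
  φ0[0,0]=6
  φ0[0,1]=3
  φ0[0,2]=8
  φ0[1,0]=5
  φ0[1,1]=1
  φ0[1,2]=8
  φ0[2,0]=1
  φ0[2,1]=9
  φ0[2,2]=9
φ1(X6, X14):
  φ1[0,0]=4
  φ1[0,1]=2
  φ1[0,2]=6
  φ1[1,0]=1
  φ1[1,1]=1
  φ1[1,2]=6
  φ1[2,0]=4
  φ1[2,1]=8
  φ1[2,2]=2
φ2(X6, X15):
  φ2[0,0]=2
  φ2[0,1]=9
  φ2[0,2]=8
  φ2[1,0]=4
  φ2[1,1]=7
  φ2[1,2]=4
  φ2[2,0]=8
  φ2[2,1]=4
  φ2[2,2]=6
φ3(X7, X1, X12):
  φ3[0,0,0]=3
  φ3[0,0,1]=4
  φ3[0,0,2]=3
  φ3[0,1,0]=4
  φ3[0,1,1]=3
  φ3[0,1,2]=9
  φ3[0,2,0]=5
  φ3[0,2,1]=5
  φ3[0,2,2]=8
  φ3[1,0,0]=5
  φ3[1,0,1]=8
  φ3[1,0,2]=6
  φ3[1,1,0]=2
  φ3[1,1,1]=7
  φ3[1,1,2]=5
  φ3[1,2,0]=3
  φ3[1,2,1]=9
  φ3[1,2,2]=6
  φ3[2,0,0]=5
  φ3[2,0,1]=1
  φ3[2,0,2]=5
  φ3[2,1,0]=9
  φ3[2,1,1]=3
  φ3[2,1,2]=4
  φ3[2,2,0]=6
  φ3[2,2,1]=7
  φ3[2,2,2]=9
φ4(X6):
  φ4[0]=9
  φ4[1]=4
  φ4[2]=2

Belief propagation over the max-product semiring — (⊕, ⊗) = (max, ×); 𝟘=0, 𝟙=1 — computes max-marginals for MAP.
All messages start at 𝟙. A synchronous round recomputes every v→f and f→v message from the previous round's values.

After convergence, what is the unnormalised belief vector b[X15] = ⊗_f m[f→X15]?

b[X15] = [10368, 26244, 23328]

init: all messages = 𝟙 over 3 values
r1 m[φ0→X7] = [8, 8, 9]
r1 m[φ0→X6] = [6, 9, 9]
r1 m[φ1→X6] = [6, 6, 8]
r1 m[φ1→X14] = [4, 8, 6]
r1 m[φ2→X6] = [9, 7, 8]
r1 m[φ2→X15] = [8, 9, 8]
r1 m[φ3→X7] = [9, 9, 9]
r1 m[φ3→X1] = [8, 9, 9]
r1 m[φ3→X12] = [9, 9, 9]
r1 m[φ4→X6] = [9, 4, 2]
r1 m[X7→φ0] = [1, 1, 1]
r1 m[X7→φ3] = [1, 1, 1]
r1 m[X6→φ0] = [1, 1, 1]
r1 m[X6→φ1] = [1, 1, 1]
r1 m[X6→φ2] = [1, 1, 1]
r1 m[X6→φ4] = [1, 1, 1]
r1 m[X1→φ3] = [1, 1, 1]
r1 m[X12→φ3] = [1, 1, 1]
r1 m[X15→φ2] = [1, 1, 1]
r1 m[X14→φ1] = [1, 1, 1]
r2 m[φ0→X7] = [8, 8, 9]
r2 m[φ0→X6] = [6, 9, 9]
r2 m[φ1→X6] = [6, 6, 8]
r2 m[φ1→X14] = [4, 8, 6]
r2 m[φ2→X6] = [9, 7, 8]
r2 m[φ2→X15] = [8, 9, 8]
r2 m[φ3→X7] = [9, 9, 9]
r2 m[φ3→X1] = [8, 9, 9]
r2 m[φ3→X12] = [9, 9, 9]
r2 m[φ4→X6] = [9, 4, 2]
r2 m[X7→φ0] = [9, 9, 9]
r2 m[X7→φ3] = [8, 8, 9]
r2 m[X6→φ0] = [486, 168, 128]
r2 m[X6→φ1] = [486, 252, 144]
r2 m[X6→φ2] = [324, 216, 144]
r2 m[X6→φ4] = [324, 378, 576]
r2 m[X1→φ3] = [1, 1, 1]
r2 m[X12→φ3] = [1, 1, 1]
r2 m[X15→φ2] = [1, 1, 1]
r2 m[X14→φ1] = [1, 1, 1]
r3 m[φ0→X7] = [2916, 2430, 1512]
r3 m[φ0→X6] = [54, 81, 81]
r3 m[φ1→X6] = [6, 6, 8]
r3 m[φ1→X14] = [1944, 1152, 2916]
r3 m[φ2→X6] = [9, 7, 8]
r3 m[φ2→X15] = [1152, 2916, 2592]
r3 m[φ3→X7] = [9, 9, 9]
r3 m[φ3→X1] = [64, 81, 81]
r3 m[φ3→X12] = [81, 72, 81]
r3 m[φ4→X6] = [9, 4, 2]
r3 m[X7→φ0] = [9, 9, 9]
r3 m[X7→φ3] = [8, 8, 9]
r3 m[X6→φ0] = [486, 168, 128]
r3 m[X6→φ1] = [486, 252, 144]
r3 m[X6→φ2] = [324, 216, 144]
r3 m[X6→φ4] = [324, 378, 576]
r3 m[X1→φ3] = [1, 1, 1]
r3 m[X12→φ3] = [1, 1, 1]
r3 m[X15→φ2] = [1, 1, 1]
r3 m[X14→φ1] = [1, 1, 1]
r4 m[φ0→X7] = [2916, 2430, 1512]
r4 m[φ0→X6] = [54, 81, 81]
r4 m[φ1→X6] = [6, 6, 8]
r4 m[φ1→X14] = [1944, 1152, 2916]
r4 m[φ2→X6] = [9, 7, 8]
r4 m[φ2→X15] = [1152, 2916, 2592]
r4 m[φ3→X7] = [9, 9, 9]
r4 m[φ3→X1] = [64, 81, 81]
r4 m[φ3→X12] = [81, 72, 81]
r4 m[φ4→X6] = [9, 4, 2]
r4 m[X7→φ0] = [9, 9, 9]
r4 m[X7→φ3] = [2916, 2430, 1512]
r4 m[X6→φ0] = [486, 168, 128]
r4 m[X6→φ1] = [4374, 2268, 1296]
r4 m[X6→φ2] = [2916, 1944, 1296]
r4 m[X6→φ4] = [2916, 3402, 5184]
r4 m[X1→φ3] = [1, 1, 1]
r4 m[X12→φ3] = [1, 1, 1]
r4 m[X15→φ2] = [1, 1, 1]
r4 m[X14→φ1] = [1, 1, 1]
r5 m[φ0→X7] = [2916, 2430, 1512]
r5 m[φ0→X6] = [54, 81, 81]
r5 m[φ1→X6] = [6, 6, 8]
r5 m[φ1→X14] = [17496, 10368, 26244]
r5 m[φ2→X6] = [9, 7, 8]
r5 m[φ2→X15] = [10368, 26244, 23328]
r5 m[φ3→X7] = [9, 9, 9]
r5 m[φ3→X1] = [19440, 26244, 23328]
r5 m[φ3→X12] = [14580, 21870, 26244]
r5 m[φ4→X6] = [9, 4, 2]
r5 m[X7→φ0] = [9, 9, 9]
r5 m[X7→φ3] = [2916, 2430, 1512]
r5 m[X6→φ0] = [486, 168, 128]
r5 m[X6→φ1] = [4374, 2268, 1296]
r5 m[X6→φ2] = [2916, 1944, 1296]
r5 m[X6→φ4] = [2916, 3402, 5184]
r5 m[X1→φ3] = [1, 1, 1]
r5 m[X12→φ3] = [1, 1, 1]
r5 m[X15→φ2] = [1, 1, 1]
r5 m[X14→φ1] = [1, 1, 1]
r6 m[φ0→X7] = [2916, 2430, 1512]
r6 m[φ0→X6] = [54, 81, 81]
r6 m[φ1→X6] = [6, 6, 8]
r6 m[φ1→X14] = [17496, 10368, 26244]
r6 m[φ2→X6] = [9, 7, 8]
r6 m[φ2→X15] = [10368, 26244, 23328]
r6 m[φ3→X7] = [9, 9, 9]
r6 m[φ3→X1] = [19440, 26244, 23328]
r6 m[φ3→X12] = [14580, 21870, 26244]
r6 m[φ4→X6] = [9, 4, 2]
r6 m[X7→φ0] = [9, 9, 9]
r6 m[X7→φ3] = [2916, 2430, 1512]
r6 m[X6→φ0] = [486, 168, 128]
r6 m[X6→φ1] = [4374, 2268, 1296]
r6 m[X6→φ2] = [2916, 1944, 1296]
r6 m[X6→φ4] = [2916, 3402, 5184]
r6 m[X1→φ3] = [1, 1, 1]
r6 m[X12→φ3] = [1, 1, 1]
r6 m[X15→φ2] = [1, 1, 1]
r6 m[X14→φ1] = [1, 1, 1]
fixed point reached at round 6
b[X15] = ⊗ incoming = [10368, 26244, 23328]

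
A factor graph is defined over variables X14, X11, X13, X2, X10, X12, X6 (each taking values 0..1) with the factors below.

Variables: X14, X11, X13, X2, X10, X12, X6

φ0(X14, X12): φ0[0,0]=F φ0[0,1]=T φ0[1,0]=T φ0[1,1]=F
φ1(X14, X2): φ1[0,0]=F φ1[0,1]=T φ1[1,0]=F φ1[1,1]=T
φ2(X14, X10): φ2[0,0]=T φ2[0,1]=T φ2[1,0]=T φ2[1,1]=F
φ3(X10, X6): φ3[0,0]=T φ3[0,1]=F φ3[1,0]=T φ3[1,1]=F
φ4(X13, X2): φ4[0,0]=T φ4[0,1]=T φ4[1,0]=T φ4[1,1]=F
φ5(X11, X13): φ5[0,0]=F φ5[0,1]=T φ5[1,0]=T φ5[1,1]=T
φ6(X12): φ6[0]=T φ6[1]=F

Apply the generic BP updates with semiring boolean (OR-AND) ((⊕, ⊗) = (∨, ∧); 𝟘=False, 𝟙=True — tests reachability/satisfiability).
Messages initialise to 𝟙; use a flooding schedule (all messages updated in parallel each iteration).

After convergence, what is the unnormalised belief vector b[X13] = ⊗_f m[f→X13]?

init: all messages = 𝟙 over 2 values
r1 m[φ0→X14] = [T, T]
r1 m[φ0→X12] = [T, T]
r1 m[φ1→X14] = [T, T]
r1 m[φ1→X2] = [F, T]
r1 m[φ2→X14] = [T, T]
r1 m[φ2→X10] = [T, T]
r1 m[φ3→X10] = [T, T]
r1 m[φ3→X6] = [T, F]
r1 m[φ4→X13] = [T, T]
r1 m[φ4→X2] = [T, T]
r1 m[φ5→X11] = [T, T]
r1 m[φ5→X13] = [T, T]
r1 m[φ6→X12] = [T, F]
r1 m[X14→φ0] = [T, T]
r1 m[X14→φ1] = [T, T]
r1 m[X14→φ2] = [T, T]
r1 m[X11→φ5] = [T, T]
r1 m[X13→φ4] = [T, T]
r1 m[X13→φ5] = [T, T]
r1 m[X2→φ1] = [T, T]
r1 m[X2→φ4] = [T, T]
r1 m[X10→φ2] = [T, T]
r1 m[X10→φ3] = [T, T]
r1 m[X12→φ0] = [T, T]
r1 m[X12→φ6] = [T, T]
r1 m[X6→φ3] = [T, T]
r2 m[φ0→X14] = [T, T]
r2 m[φ0→X12] = [T, T]
r2 m[φ1→X14] = [T, T]
r2 m[φ1→X2] = [F, T]
r2 m[φ2→X14] = [T, T]
r2 m[φ2→X10] = [T, T]
r2 m[φ3→X10] = [T, T]
r2 m[φ3→X6] = [T, F]
r2 m[φ4→X13] = [T, T]
r2 m[φ4→X2] = [T, T]
r2 m[φ5→X11] = [T, T]
r2 m[φ5→X13] = [T, T]
r2 m[φ6→X12] = [T, F]
r2 m[X14→φ0] = [T, T]
r2 m[X14→φ1] = [T, T]
r2 m[X14→φ2] = [T, T]
r2 m[X11→φ5] = [T, T]
r2 m[X13→φ4] = [T, T]
r2 m[X13→φ5] = [T, T]
r2 m[X2→φ1] = [T, T]
r2 m[X2→φ4] = [F, T]
r2 m[X10→φ2] = [T, T]
r2 m[X10→φ3] = [T, T]
r2 m[X12→φ0] = [T, F]
r2 m[X12→φ6] = [T, T]
r2 m[X6→φ3] = [T, T]
r3 m[φ0→X14] = [F, T]
r3 m[φ0→X12] = [T, T]
r3 m[φ1→X14] = [T, T]
r3 m[φ1→X2] = [F, T]
r3 m[φ2→X14] = [T, T]
r3 m[φ2→X10] = [T, T]
r3 m[φ3→X10] = [T, T]
r3 m[φ3→X6] = [T, F]
r3 m[φ4→X13] = [T, F]
r3 m[φ4→X2] = [T, T]
r3 m[φ5→X11] = [T, T]
r3 m[φ5→X13] = [T, T]
r3 m[φ6→X12] = [T, F]
r3 m[X14→φ0] = [T, T]
r3 m[X14→φ1] = [T, T]
r3 m[X14→φ2] = [T, T]
r3 m[X11→φ5] = [T, T]
r3 m[X13→φ4] = [T, T]
r3 m[X13→φ5] = [T, T]
r3 m[X2→φ1] = [T, T]
r3 m[X2→φ4] = [F, T]
r3 m[X10→φ2] = [T, T]
r3 m[X10→φ3] = [T, T]
r3 m[X12→φ0] = [T, F]
r3 m[X12→φ6] = [T, T]
r3 m[X6→φ3] = [T, T]
r4 m[φ0→X14] = [F, T]
r4 m[φ0→X12] = [T, T]
r4 m[φ1→X14] = [T, T]
r4 m[φ1→X2] = [F, T]
r4 m[φ2→X14] = [T, T]
r4 m[φ2→X10] = [T, T]
r4 m[φ3→X10] = [T, T]
r4 m[φ3→X6] = [T, F]
r4 m[φ4→X13] = [T, F]
r4 m[φ4→X2] = [T, T]
r4 m[φ5→X11] = [T, T]
r4 m[φ5→X13] = [T, T]
r4 m[φ6→X12] = [T, F]
r4 m[X14→φ0] = [T, T]
r4 m[X14→φ1] = [F, T]
r4 m[X14→φ2] = [F, T]
r4 m[X11→φ5] = [T, T]
r4 m[X13→φ4] = [T, T]
r4 m[X13→φ5] = [T, F]
r4 m[X2→φ1] = [T, T]
r4 m[X2→φ4] = [F, T]
r4 m[X10→φ2] = [T, T]
r4 m[X10→φ3] = [T, T]
r4 m[X12→φ0] = [T, F]
r4 m[X12→φ6] = [T, T]
r4 m[X6→φ3] = [T, T]
r5 m[φ0→X14] = [F, T]
r5 m[φ0→X12] = [T, T]
r5 m[φ1→X14] = [T, T]
r5 m[φ1→X2] = [F, T]
r5 m[φ2→X14] = [T, T]
r5 m[φ2→X10] = [T, F]
r5 m[φ3→X10] = [T, T]
r5 m[φ3→X6] = [T, F]
r5 m[φ4→X13] = [T, F]
r5 m[φ4→X2] = [T, T]
r5 m[φ5→X11] = [F, T]
r5 m[φ5→X13] = [T, T]
r5 m[φ6→X12] = [T, F]
r5 m[X14→φ0] = [T, T]
r5 m[X14→φ1] = [F, T]
r5 m[X14→φ2] = [F, T]
r5 m[X11→φ5] = [T, T]
r5 m[X13→φ4] = [T, T]
r5 m[X13→φ5] = [T, F]
r5 m[X2→φ1] = [T, T]
r5 m[X2→φ4] = [F, T]
r5 m[X10→φ2] = [T, T]
r5 m[X10→φ3] = [T, T]
r5 m[X12→φ0] = [T, F]
r5 m[X12→φ6] = [T, T]
r5 m[X6→φ3] = [T, T]
r6 m[φ0→X14] = [F, T]
r6 m[φ0→X12] = [T, T]
r6 m[φ1→X14] = [T, T]
r6 m[φ1→X2] = [F, T]
r6 m[φ2→X14] = [T, T]
r6 m[φ2→X10] = [T, F]
r6 m[φ3→X10] = [T, T]
r6 m[φ3→X6] = [T, F]
r6 m[φ4→X13] = [T, F]
r6 m[φ4→X2] = [T, T]
r6 m[φ5→X11] = [F, T]
r6 m[φ5→X13] = [T, T]
r6 m[φ6→X12] = [T, F]
r6 m[X14→φ0] = [T, T]
r6 m[X14→φ1] = [F, T]
r6 m[X14→φ2] = [F, T]
r6 m[X11→φ5] = [T, T]
r6 m[X13→φ4] = [T, T]
r6 m[X13→φ5] = [T, F]
r6 m[X2→φ1] = [T, T]
r6 m[X2→φ4] = [F, T]
r6 m[X10→φ2] = [T, T]
r6 m[X10→φ3] = [T, F]
r6 m[X12→φ0] = [T, F]
r6 m[X12→φ6] = [T, T]
r6 m[X6→φ3] = [T, T]
r7 m[φ0→X14] = [F, T]
r7 m[φ0→X12] = [T, T]
r7 m[φ1→X14] = [T, T]
r7 m[φ1→X2] = [F, T]
r7 m[φ2→X14] = [T, T]
r7 m[φ2→X10] = [T, F]
r7 m[φ3→X10] = [T, T]
r7 m[φ3→X6] = [T, F]
r7 m[φ4→X13] = [T, F]
r7 m[φ4→X2] = [T, T]
r7 m[φ5→X11] = [F, T]
r7 m[φ5→X13] = [T, T]
r7 m[φ6→X12] = [T, F]
r7 m[X14→φ0] = [T, T]
r7 m[X14→φ1] = [F, T]
r7 m[X14→φ2] = [F, T]
r7 m[X11→φ5] = [T, T]
r7 m[X13→φ4] = [T, T]
r7 m[X13→φ5] = [T, F]
r7 m[X2→φ1] = [T, T]
r7 m[X2→φ4] = [F, T]
r7 m[X10→φ2] = [T, T]
r7 m[X10→φ3] = [T, F]
r7 m[X12→φ0] = [T, F]
r7 m[X12→φ6] = [T, T]
r7 m[X6→φ3] = [T, T]
fixed point reached at round 7
b[X13] = ⊗ incoming = [T, F]

b[X13] = [T, F]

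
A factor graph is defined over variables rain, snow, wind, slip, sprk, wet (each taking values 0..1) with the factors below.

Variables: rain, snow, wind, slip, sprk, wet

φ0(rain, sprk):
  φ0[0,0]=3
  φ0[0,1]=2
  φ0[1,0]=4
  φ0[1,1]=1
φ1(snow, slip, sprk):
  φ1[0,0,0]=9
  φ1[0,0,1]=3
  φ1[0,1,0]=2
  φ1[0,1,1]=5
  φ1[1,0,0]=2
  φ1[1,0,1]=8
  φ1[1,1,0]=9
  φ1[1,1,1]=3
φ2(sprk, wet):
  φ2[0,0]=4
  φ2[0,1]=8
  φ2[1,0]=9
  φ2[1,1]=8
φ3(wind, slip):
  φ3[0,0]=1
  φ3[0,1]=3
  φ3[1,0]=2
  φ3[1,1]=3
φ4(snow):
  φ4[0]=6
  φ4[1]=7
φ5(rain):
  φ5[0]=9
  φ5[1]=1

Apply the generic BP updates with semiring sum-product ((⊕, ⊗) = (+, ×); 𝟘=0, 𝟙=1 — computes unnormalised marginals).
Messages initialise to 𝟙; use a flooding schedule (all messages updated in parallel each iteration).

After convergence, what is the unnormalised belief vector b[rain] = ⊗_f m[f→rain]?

init: all messages = 𝟙 over 2 values
r1 m[φ0→rain] = [5, 5]
r1 m[φ0→sprk] = [7, 3]
r1 m[φ1→snow] = [19, 22]
r1 m[φ1→slip] = [22, 19]
r1 m[φ1→sprk] = [22, 19]
r1 m[φ2→sprk] = [12, 17]
r1 m[φ2→wet] = [13, 16]
r1 m[φ3→wind] = [4, 5]
r1 m[φ3→slip] = [3, 6]
r1 m[φ4→snow] = [6, 7]
r1 m[φ5→rain] = [9, 1]
r1 m[rain→φ0] = [1, 1]
r1 m[rain→φ5] = [1, 1]
r1 m[snow→φ1] = [1, 1]
r1 m[snow→φ4] = [1, 1]
r1 m[wind→φ3] = [1, 1]
r1 m[slip→φ1] = [1, 1]
r1 m[slip→φ3] = [1, 1]
r1 m[sprk→φ0] = [1, 1]
r1 m[sprk→φ1] = [1, 1]
r1 m[sprk→φ2] = [1, 1]
r1 m[wet→φ2] = [1, 1]
r2 m[φ0→rain] = [5, 5]
r2 m[φ0→sprk] = [7, 3]
r2 m[φ1→snow] = [19, 22]
r2 m[φ1→slip] = [22, 19]
r2 m[φ1→sprk] = [22, 19]
r2 m[φ2→sprk] = [12, 17]
r2 m[φ2→wet] = [13, 16]
r2 m[φ3→wind] = [4, 5]
r2 m[φ3→slip] = [3, 6]
r2 m[φ4→snow] = [6, 7]
r2 m[φ5→rain] = [9, 1]
r2 m[rain→φ0] = [9, 1]
r2 m[rain→φ5] = [5, 5]
r2 m[snow→φ1] = [6, 7]
r2 m[snow→φ4] = [19, 22]
r2 m[wind→φ3] = [1, 1]
r2 m[slip→φ1] = [3, 6]
r2 m[slip→φ3] = [22, 19]
r2 m[sprk→φ0] = [264, 323]
r2 m[sprk→φ1] = [84, 51]
r2 m[sprk→φ2] = [154, 57]
r2 m[wet→φ2] = [1, 1]
r3 m[φ0→rain] = [1438, 1379]
r3 m[φ0→sprk] = [31, 19]
r3 m[φ1→snow] = [5265, 7182]
r3 m[φ1→slip] = [9486, 8901]
r3 m[φ1→sprk] = [654, 528]
r3 m[φ2→sprk] = [12, 17]
r3 m[φ2→wet] = [1129, 1688]
r3 m[φ3→wind] = [79, 101]
r3 m[φ3→slip] = [3, 6]
r3 m[φ4→snow] = [6, 7]
r3 m[φ5→rain] = [9, 1]
r3 m[rain→φ0] = [9, 1]
r3 m[rain→φ5] = [5, 5]
r3 m[snow→φ1] = [6, 7]
r3 m[snow→φ4] = [19, 22]
r3 m[wind→φ3] = [1, 1]
r3 m[slip→φ1] = [3, 6]
r3 m[slip→φ3] = [22, 19]
r3 m[sprk→φ0] = [264, 323]
r3 m[sprk→φ1] = [84, 51]
r3 m[sprk→φ2] = [154, 57]
r3 m[wet→φ2] = [1, 1]
r4 m[φ0→rain] = [1438, 1379]
r4 m[φ0→sprk] = [31, 19]
r4 m[φ1→snow] = [5265, 7182]
r4 m[φ1→slip] = [9486, 8901]
r4 m[φ1→sprk] = [654, 528]
r4 m[φ2→sprk] = [12, 17]
r4 m[φ2→wet] = [1129, 1688]
r4 m[φ3→wind] = [79, 101]
r4 m[φ3→slip] = [3, 6]
r4 m[φ4→snow] = [6, 7]
r4 m[φ5→rain] = [9, 1]
r4 m[rain→φ0] = [9, 1]
r4 m[rain→φ5] = [1438, 1379]
r4 m[snow→φ1] = [6, 7]
r4 m[snow→φ4] = [5265, 7182]
r4 m[wind→φ3] = [1, 1]
r4 m[slip→φ1] = [3, 6]
r4 m[slip→φ3] = [9486, 8901]
r4 m[sprk→φ0] = [7848, 8976]
r4 m[sprk→φ1] = [372, 323]
r4 m[sprk→φ2] = [20274, 10032]
r4 m[wet→φ2] = [1, 1]
r5 m[φ0→rain] = [41496, 40368]
r5 m[φ0→sprk] = [31, 19]
r5 m[φ1→snow] = [27105, 35886]
r5 m[φ1→slip] = [49198, 44373]
r5 m[φ1→sprk] = [654, 528]
r5 m[φ2→sprk] = [12, 17]
r5 m[φ2→wet] = [171384, 242448]
r5 m[φ3→wind] = [36189, 45675]
r5 m[φ3→slip] = [3, 6]
r5 m[φ4→snow] = [6, 7]
r5 m[φ5→rain] = [9, 1]
r5 m[rain→φ0] = [9, 1]
r5 m[rain→φ5] = [1438, 1379]
r5 m[snow→φ1] = [6, 7]
r5 m[snow→φ4] = [5265, 7182]
r5 m[wind→φ3] = [1, 1]
r5 m[slip→φ1] = [3, 6]
r5 m[slip→φ3] = [9486, 8901]
r5 m[sprk→φ0] = [7848, 8976]
r5 m[sprk→φ1] = [372, 323]
r5 m[sprk→φ2] = [20274, 10032]
r5 m[wet→φ2] = [1, 1]
r6 m[φ0→rain] = [41496, 40368]
r6 m[φ0→sprk] = [31, 19]
r6 m[φ1→snow] = [27105, 35886]
r6 m[φ1→slip] = [49198, 44373]
r6 m[φ1→sprk] = [654, 528]
r6 m[φ2→sprk] = [12, 17]
r6 m[φ2→wet] = [171384, 242448]
r6 m[φ3→wind] = [36189, 45675]
r6 m[φ3→slip] = [3, 6]
r6 m[φ4→snow] = [6, 7]
r6 m[φ5→rain] = [9, 1]
r6 m[rain→φ0] = [9, 1]
r6 m[rain→φ5] = [41496, 40368]
r6 m[snow→φ1] = [6, 7]
r6 m[snow→φ4] = [27105, 35886]
r6 m[wind→φ3] = [1, 1]
r6 m[slip→φ1] = [3, 6]
r6 m[slip→φ3] = [49198, 44373]
r6 m[sprk→φ0] = [7848, 8976]
r6 m[sprk→φ1] = [372, 323]
r6 m[sprk→φ2] = [20274, 10032]
r6 m[wet→φ2] = [1, 1]
r7 m[φ0→rain] = [41496, 40368]
r7 m[φ0→sprk] = [31, 19]
r7 m[φ1→snow] = [27105, 35886]
r7 m[φ1→slip] = [49198, 44373]
r7 m[φ1→sprk] = [654, 528]
r7 m[φ2→sprk] = [12, 17]
r7 m[φ2→wet] = [171384, 242448]
r7 m[φ3→wind] = [182317, 231515]
r7 m[φ3→slip] = [3, 6]
r7 m[φ4→snow] = [6, 7]
r7 m[φ5→rain] = [9, 1]
r7 m[rain→φ0] = [9, 1]
r7 m[rain→φ5] = [41496, 40368]
r7 m[snow→φ1] = [6, 7]
r7 m[snow→φ4] = [27105, 35886]
r7 m[wind→φ3] = [1, 1]
r7 m[slip→φ1] = [3, 6]
r7 m[slip→φ3] = [49198, 44373]
r7 m[sprk→φ0] = [7848, 8976]
r7 m[sprk→φ1] = [372, 323]
r7 m[sprk→φ2] = [20274, 10032]
r7 m[wet→φ2] = [1, 1]
r8 m[φ0→rain] = [41496, 40368]
r8 m[φ0→sprk] = [31, 19]
r8 m[φ1→snow] = [27105, 35886]
r8 m[φ1→slip] = [49198, 44373]
r8 m[φ1→sprk] = [654, 528]
r8 m[φ2→sprk] = [12, 17]
r8 m[φ2→wet] = [171384, 242448]
r8 m[φ3→wind] = [182317, 231515]
r8 m[φ3→slip] = [3, 6]
r8 m[φ4→snow] = [6, 7]
r8 m[φ5→rain] = [9, 1]
r8 m[rain→φ0] = [9, 1]
r8 m[rain→φ5] = [41496, 40368]
r8 m[snow→φ1] = [6, 7]
r8 m[snow→φ4] = [27105, 35886]
r8 m[wind→φ3] = [1, 1]
r8 m[slip→φ1] = [3, 6]
r8 m[slip→φ3] = [49198, 44373]
r8 m[sprk→φ0] = [7848, 8976]
r8 m[sprk→φ1] = [372, 323]
r8 m[sprk→φ2] = [20274, 10032]
r8 m[wet→φ2] = [1, 1]
fixed point reached at round 8
b[rain] = ⊗ incoming = [373464, 40368]

b[rain] = [373464, 40368]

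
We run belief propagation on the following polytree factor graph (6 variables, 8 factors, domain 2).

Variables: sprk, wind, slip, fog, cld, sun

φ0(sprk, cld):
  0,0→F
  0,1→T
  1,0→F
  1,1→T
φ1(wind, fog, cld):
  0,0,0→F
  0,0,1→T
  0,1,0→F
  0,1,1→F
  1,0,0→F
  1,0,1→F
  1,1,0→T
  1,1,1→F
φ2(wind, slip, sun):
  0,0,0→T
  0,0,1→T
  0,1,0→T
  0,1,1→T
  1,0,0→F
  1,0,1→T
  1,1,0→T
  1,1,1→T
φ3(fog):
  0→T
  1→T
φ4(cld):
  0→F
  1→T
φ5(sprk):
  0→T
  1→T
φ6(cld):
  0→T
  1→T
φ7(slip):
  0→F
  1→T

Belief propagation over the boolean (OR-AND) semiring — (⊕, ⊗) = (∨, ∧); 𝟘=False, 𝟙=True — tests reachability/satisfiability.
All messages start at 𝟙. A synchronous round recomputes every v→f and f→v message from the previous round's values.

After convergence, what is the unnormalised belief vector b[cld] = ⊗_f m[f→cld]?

init: all messages = 𝟙 over 2 values
r1 m[φ0→sprk] = [T, T]
r1 m[φ0→cld] = [F, T]
r1 m[φ1→wind] = [T, T]
r1 m[φ1→fog] = [T, T]
r1 m[φ1→cld] = [T, T]
r1 m[φ2→wind] = [T, T]
r1 m[φ2→slip] = [T, T]
r1 m[φ2→sun] = [T, T]
r1 m[φ3→fog] = [T, T]
r1 m[φ4→cld] = [F, T]
r1 m[φ5→sprk] = [T, T]
r1 m[φ6→cld] = [T, T]
r1 m[φ7→slip] = [F, T]
r1 m[sprk→φ0] = [T, T]
r1 m[sprk→φ5] = [T, T]
r1 m[wind→φ1] = [T, T]
r1 m[wind→φ2] = [T, T]
r1 m[slip→φ2] = [T, T]
r1 m[slip→φ7] = [T, T]
r1 m[fog→φ1] = [T, T]
r1 m[fog→φ3] = [T, T]
r1 m[cld→φ0] = [T, T]
r1 m[cld→φ1] = [T, T]
r1 m[cld→φ4] = [T, T]
r1 m[cld→φ6] = [T, T]
r1 m[sun→φ2] = [T, T]
r2 m[φ0→sprk] = [T, T]
r2 m[φ0→cld] = [F, T]
r2 m[φ1→wind] = [T, T]
r2 m[φ1→fog] = [T, T]
r2 m[φ1→cld] = [T, T]
r2 m[φ2→wind] = [T, T]
r2 m[φ2→slip] = [T, T]
r2 m[φ2→sun] = [T, T]
r2 m[φ3→fog] = [T, T]
r2 m[φ4→cld] = [F, T]
r2 m[φ5→sprk] = [T, T]
r2 m[φ6→cld] = [T, T]
r2 m[φ7→slip] = [F, T]
r2 m[sprk→φ0] = [T, T]
r2 m[sprk→φ5] = [T, T]
r2 m[wind→φ1] = [T, T]
r2 m[wind→φ2] = [T, T]
r2 m[slip→φ2] = [F, T]
r2 m[slip→φ7] = [T, T]
r2 m[fog→φ1] = [T, T]
r2 m[fog→φ3] = [T, T]
r2 m[cld→φ0] = [F, T]
r2 m[cld→φ1] = [F, T]
r2 m[cld→φ4] = [F, T]
r2 m[cld→φ6] = [F, T]
r2 m[sun→φ2] = [T, T]
r3 m[φ0→sprk] = [T, T]
r3 m[φ0→cld] = [F, T]
r3 m[φ1→wind] = [T, F]
r3 m[φ1→fog] = [T, F]
r3 m[φ1→cld] = [T, T]
r3 m[φ2→wind] = [T, T]
r3 m[φ2→slip] = [T, T]
r3 m[φ2→sun] = [T, T]
r3 m[φ3→fog] = [T, T]
r3 m[φ4→cld] = [F, T]
r3 m[φ5→sprk] = [T, T]
r3 m[φ6→cld] = [T, T]
r3 m[φ7→slip] = [F, T]
r3 m[sprk→φ0] = [T, T]
r3 m[sprk→φ5] = [T, T]
r3 m[wind→φ1] = [T, T]
r3 m[wind→φ2] = [T, T]
r3 m[slip→φ2] = [F, T]
r3 m[slip→φ7] = [T, T]
r3 m[fog→φ1] = [T, T]
r3 m[fog→φ3] = [T, T]
r3 m[cld→φ0] = [F, T]
r3 m[cld→φ1] = [F, T]
r3 m[cld→φ4] = [F, T]
r3 m[cld→φ6] = [F, T]
r3 m[sun→φ2] = [T, T]
r4 m[φ0→sprk] = [T, T]
r4 m[φ0→cld] = [F, T]
r4 m[φ1→wind] = [T, F]
r4 m[φ1→fog] = [T, F]
r4 m[φ1→cld] = [T, T]
r4 m[φ2→wind] = [T, T]
r4 m[φ2→slip] = [T, T]
r4 m[φ2→sun] = [T, T]
r4 m[φ3→fog] = [T, T]
r4 m[φ4→cld] = [F, T]
r4 m[φ5→sprk] = [T, T]
r4 m[φ6→cld] = [T, T]
r4 m[φ7→slip] = [F, T]
r4 m[sprk→φ0] = [T, T]
r4 m[sprk→φ5] = [T, T]
r4 m[wind→φ1] = [T, T]
r4 m[wind→φ2] = [T, F]
r4 m[slip→φ2] = [F, T]
r4 m[slip→φ7] = [T, T]
r4 m[fog→φ1] = [T, T]
r4 m[fog→φ3] = [T, F]
r4 m[cld→φ0] = [F, T]
r4 m[cld→φ1] = [F, T]
r4 m[cld→φ4] = [F, T]
r4 m[cld→φ6] = [F, T]
r4 m[sun→φ2] = [T, T]
r5 m[φ0→sprk] = [T, T]
r5 m[φ0→cld] = [F, T]
r5 m[φ1→wind] = [T, F]
r5 m[φ1→fog] = [T, F]
r5 m[φ1→cld] = [T, T]
r5 m[φ2→wind] = [T, T]
r5 m[φ2→slip] = [T, T]
r5 m[φ2→sun] = [T, T]
r5 m[φ3→fog] = [T, T]
r5 m[φ4→cld] = [F, T]
r5 m[φ5→sprk] = [T, T]
r5 m[φ6→cld] = [T, T]
r5 m[φ7→slip] = [F, T]
r5 m[sprk→φ0] = [T, T]
r5 m[sprk→φ5] = [T, T]
r5 m[wind→φ1] = [T, T]
r5 m[wind→φ2] = [T, F]
r5 m[slip→φ2] = [F, T]
r5 m[slip→φ7] = [T, T]
r5 m[fog→φ1] = [T, T]
r5 m[fog→φ3] = [T, F]
r5 m[cld→φ0] = [F, T]
r5 m[cld→φ1] = [F, T]
r5 m[cld→φ4] = [F, T]
r5 m[cld→φ6] = [F, T]
r5 m[sun→φ2] = [T, T]
fixed point reached at round 5
b[cld] = ⊗ incoming = [F, T]

b[cld] = [F, T]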